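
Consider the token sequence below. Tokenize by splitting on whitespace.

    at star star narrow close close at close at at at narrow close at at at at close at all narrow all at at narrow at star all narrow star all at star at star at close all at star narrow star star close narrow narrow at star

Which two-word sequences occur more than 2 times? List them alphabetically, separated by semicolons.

Bigram counts meeting the condition (more than 2 times):
  all at: 3
  at at: 6
  at close: 3
  at star: 6
  close at: 4

all at; at at; at close; at star; close at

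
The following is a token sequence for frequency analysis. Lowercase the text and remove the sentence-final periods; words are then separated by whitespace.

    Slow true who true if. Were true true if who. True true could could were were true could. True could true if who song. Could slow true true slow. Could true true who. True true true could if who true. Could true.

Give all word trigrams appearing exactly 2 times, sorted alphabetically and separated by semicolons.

Trigram counts meeting the condition (exactly 2 times):
  if who true: 2
  true if who: 2
  true true could: 2
  true who true: 2
  who true true: 2

if who true; true if who; true true could; true who true; who true true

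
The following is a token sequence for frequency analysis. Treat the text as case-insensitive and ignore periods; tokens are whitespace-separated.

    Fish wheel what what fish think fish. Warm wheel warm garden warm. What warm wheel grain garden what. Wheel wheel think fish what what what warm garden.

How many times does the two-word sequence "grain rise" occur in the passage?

Scanning the 26 overlapping bigram windows for "grain rise":
  (none found)

0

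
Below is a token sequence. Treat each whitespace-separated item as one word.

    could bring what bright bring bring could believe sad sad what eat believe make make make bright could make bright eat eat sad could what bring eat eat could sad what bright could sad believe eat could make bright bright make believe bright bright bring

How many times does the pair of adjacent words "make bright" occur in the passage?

3

Scanning the 44 overlapping bigram windows for "make bright":
  position 16–17: make bright
  position 19–20: make bright
  position 38–39: make bright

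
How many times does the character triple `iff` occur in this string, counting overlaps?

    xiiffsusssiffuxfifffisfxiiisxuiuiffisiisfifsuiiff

Sliding a length-3 window over the 49 characters (47 positions):
  position 3–5: iff
  position 11–13: iff
  position 17–19: iff
  position 33–35: iff
  position 47–49: iff

5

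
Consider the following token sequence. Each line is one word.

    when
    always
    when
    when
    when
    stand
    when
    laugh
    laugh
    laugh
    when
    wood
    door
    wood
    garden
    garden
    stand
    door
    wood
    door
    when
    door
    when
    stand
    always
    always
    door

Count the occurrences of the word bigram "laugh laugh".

Scanning the 26 overlapping bigram windows for "laugh laugh":
  position 8–9: laugh laugh
  position 9–10: laugh laugh

2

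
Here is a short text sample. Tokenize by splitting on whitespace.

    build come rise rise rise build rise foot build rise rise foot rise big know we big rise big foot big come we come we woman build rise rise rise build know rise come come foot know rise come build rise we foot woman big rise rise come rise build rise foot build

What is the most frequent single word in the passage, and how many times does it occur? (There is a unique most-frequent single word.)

Unigram frequencies (highest first):
  rise: 18
  build: 8
  come: 7
  foot: 6
  big: 5
  we: 4
  … (2 more, each ≤ 3)

"rise", 18 times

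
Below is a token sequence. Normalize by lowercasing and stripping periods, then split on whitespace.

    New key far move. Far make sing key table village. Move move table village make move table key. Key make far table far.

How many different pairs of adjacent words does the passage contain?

20

23 tokens → 22 bigram windows in total.
Repeated bigrams (each contributes count−1 duplicates):
  move table: 2
  table village: 2
2 duplicate windows → 22 − 2 = 20 distinct.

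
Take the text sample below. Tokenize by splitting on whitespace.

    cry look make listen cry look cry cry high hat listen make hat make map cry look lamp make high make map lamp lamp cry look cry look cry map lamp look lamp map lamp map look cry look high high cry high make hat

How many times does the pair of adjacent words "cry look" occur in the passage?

Scanning the 44 overlapping bigram windows for "cry look":
  position 1–2: cry look
  position 5–6: cry look
  position 16–17: cry look
  position 25–26: cry look
  position 27–28: cry look
  position 38–39: cry look

6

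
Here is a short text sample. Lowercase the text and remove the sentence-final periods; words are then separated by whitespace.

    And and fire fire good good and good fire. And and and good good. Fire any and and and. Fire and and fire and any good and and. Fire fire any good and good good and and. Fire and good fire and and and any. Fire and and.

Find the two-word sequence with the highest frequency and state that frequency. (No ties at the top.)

"and and", 11 times

Bigram frequencies (highest first):
  and and: 11
  fire and: 6
  and fire: 5
  good and: 4
  and good: 4
  good good: 3
  … (8 more, each ≤ 3)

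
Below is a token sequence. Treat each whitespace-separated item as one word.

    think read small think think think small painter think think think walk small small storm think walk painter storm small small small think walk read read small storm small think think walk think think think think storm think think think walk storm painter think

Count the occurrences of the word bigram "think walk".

Scanning the 43 overlapping bigram windows for "think walk":
  position 11–12: think walk
  position 16–17: think walk
  position 23–24: think walk
  position 31–32: think walk
  position 40–41: think walk

5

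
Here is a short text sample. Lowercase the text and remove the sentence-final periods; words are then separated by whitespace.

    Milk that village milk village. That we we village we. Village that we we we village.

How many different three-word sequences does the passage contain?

11

16 tokens → 14 trigram windows in total.
Repeated trigrams (each contributes count−1 duplicates):
  that we we: 2
  village that we: 2
  we we village: 2
3 duplicate windows → 14 − 3 = 11 distinct.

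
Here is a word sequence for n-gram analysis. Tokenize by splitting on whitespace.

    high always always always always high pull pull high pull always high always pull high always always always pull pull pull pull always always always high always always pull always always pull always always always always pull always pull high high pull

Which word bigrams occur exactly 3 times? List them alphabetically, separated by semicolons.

always high; high pull; pull high

Bigram counts meeting the condition (exactly 3 times):
  always high: 3
  high pull: 3
  pull high: 3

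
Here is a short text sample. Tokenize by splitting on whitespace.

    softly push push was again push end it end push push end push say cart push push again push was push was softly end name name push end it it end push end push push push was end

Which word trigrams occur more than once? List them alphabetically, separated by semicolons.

Trigram counts meeting the condition (more than once):
  end push push: 2
  it end push: 2
  push end it: 2
  push end push: 2
  push push was: 2

end push push; it end push; push end it; push end push; push push was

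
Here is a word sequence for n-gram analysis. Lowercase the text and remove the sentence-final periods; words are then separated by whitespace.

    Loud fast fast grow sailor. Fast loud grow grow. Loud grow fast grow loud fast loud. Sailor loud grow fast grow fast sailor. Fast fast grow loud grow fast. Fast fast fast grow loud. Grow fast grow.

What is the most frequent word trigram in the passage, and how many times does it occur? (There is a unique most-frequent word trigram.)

"loud grow fast", 4 times

Trigram frequencies (highest first):
  loud grow fast: 4
  fast fast grow: 3
  grow loud grow: 3
  grow fast grow: 3
  fast grow loud: 3
  fast fast fast: 2
  … (17 more, each ≤ 1)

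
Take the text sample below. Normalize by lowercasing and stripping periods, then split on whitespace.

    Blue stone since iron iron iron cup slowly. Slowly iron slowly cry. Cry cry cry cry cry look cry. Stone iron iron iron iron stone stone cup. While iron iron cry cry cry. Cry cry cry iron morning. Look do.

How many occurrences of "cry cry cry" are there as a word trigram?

Scanning the 38 overlapping trigram windows for "cry cry cry":
  position 12–14: cry cry cry
  position 13–15: cry cry cry
  position 14–16: cry cry cry
  position 15–17: cry cry cry
  position 31–33: cry cry cry
  position 32–34: cry cry cry
  position 33–35: cry cry cry
  position 34–36: cry cry cry

8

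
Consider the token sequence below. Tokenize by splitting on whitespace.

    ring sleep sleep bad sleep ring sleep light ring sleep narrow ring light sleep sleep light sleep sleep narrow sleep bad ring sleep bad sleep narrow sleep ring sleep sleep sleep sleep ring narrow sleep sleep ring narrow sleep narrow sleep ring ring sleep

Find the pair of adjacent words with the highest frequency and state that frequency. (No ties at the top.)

"sleep sleep", 7 times

Bigram frequencies (highest first):
  sleep sleep: 7
  ring sleep: 6
  sleep ring: 5
  narrow sleep: 5
  sleep narrow: 4
  sleep bad: 3
  … (9 more, each ≤ 2)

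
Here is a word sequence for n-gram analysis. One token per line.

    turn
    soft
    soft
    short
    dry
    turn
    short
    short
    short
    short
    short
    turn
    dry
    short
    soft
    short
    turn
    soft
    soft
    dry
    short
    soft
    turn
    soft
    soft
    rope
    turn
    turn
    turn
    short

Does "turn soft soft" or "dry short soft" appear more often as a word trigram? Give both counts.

"turn soft soft" (3 vs 2)

"turn soft soft": 3 occurrences
"dry short soft": 2 occurrences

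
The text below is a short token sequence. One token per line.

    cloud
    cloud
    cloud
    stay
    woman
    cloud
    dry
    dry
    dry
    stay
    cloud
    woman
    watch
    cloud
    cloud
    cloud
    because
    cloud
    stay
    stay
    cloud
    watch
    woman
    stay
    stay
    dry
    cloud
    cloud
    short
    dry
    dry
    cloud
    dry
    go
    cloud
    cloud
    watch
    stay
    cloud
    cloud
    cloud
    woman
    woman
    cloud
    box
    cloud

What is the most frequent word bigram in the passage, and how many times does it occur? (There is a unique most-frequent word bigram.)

Bigram frequencies (highest first):
  cloud cloud: 8
  dry dry: 3
  stay cloud: 3
  cloud stay: 2
  woman cloud: 2
  cloud dry: 2
  … (21 more, each ≤ 2)

"cloud cloud", 8 times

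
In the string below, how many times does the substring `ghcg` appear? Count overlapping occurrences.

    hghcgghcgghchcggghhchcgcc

2

Sliding a length-4 window over the 25 characters (22 positions):
  position 2–5: ghcg
  position 6–9: ghcg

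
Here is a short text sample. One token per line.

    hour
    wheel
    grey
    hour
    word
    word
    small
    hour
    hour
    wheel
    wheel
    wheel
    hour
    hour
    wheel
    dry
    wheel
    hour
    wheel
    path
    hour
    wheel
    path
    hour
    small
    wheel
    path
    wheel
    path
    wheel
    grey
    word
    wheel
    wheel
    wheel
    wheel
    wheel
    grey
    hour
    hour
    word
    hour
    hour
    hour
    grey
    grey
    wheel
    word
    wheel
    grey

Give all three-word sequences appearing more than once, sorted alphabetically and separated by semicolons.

hour hour wheel; hour wheel path; wheel grey hour; wheel path hour; wheel path wheel; wheel wheel wheel

Trigram counts meeting the condition (more than once):
  hour hour wheel: 2
  hour wheel path: 2
  wheel grey hour: 2
  wheel path hour: 2
  wheel path wheel: 2
  wheel wheel wheel: 4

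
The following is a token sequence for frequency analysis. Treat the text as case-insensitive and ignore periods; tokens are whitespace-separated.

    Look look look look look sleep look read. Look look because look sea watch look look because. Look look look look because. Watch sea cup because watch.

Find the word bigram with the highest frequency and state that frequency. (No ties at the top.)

Bigram frequencies (highest first):
  look look: 9
  look because: 3
  because look: 2
  because watch: 2
  look sleep: 1
  sleep look: 1
  … (8 more, each ≤ 1)

"look look", 9 times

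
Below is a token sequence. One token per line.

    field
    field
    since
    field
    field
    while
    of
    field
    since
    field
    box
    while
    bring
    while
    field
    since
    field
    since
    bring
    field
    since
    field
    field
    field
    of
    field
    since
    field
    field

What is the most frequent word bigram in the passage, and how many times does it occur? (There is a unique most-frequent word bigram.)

"field since", 6 times

Bigram frequencies (highest first):
  field since: 6
  field field: 5
  since field: 5
  of field: 2
  field while: 1
  while of: 1
  … (8 more, each ≤ 1)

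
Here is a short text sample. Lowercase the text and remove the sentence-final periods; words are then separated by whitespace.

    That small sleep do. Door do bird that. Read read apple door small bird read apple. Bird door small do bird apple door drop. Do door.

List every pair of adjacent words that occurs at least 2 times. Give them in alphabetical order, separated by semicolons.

Bigram counts meeting the condition (at least 2 times):
  apple door: 2
  do bird: 2
  do door: 2
  door small: 2
  read apple: 2

apple door; do bird; do door; door small; read apple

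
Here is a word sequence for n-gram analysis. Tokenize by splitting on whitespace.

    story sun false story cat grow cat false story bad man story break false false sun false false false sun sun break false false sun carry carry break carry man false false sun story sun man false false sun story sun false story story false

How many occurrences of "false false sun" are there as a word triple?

Scanning the 43 overlapping trigram windows for "false false sun":
  position 14–16: false false sun
  position 18–20: false false sun
  position 23–25: false false sun
  position 31–33: false false sun
  position 37–39: false false sun

5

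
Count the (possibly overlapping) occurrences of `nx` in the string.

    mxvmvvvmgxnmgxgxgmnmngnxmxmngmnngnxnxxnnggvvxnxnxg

Sliding a length-2 window over the 50 characters (49 positions):
  position 23–24: nx
  position 34–35: nx
  position 36–37: nx
  position 46–47: nx
  position 48–49: nx

5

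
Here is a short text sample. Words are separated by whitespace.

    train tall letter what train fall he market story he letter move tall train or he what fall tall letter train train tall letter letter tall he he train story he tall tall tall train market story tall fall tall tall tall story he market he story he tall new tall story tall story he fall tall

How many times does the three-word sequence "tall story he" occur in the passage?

2

Scanning the 55 overlapping trigram windows for "tall story he":
  position 42–44: tall story he
  position 53–55: tall story he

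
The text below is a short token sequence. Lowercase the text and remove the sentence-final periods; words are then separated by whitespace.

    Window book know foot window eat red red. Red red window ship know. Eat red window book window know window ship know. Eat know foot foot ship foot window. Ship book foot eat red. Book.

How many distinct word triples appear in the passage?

30

35 tokens → 33 trigram windows in total.
Repeated trigrams (each contributes count−1 duplicates):
  red red red: 2
  ship know eat: 2
  window ship know: 2
3 duplicate windows → 33 − 3 = 30 distinct.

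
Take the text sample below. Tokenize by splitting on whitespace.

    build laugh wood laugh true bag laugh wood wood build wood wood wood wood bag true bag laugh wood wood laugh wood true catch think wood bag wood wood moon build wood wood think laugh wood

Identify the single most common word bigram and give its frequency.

Bigram frequencies (highest first):
  wood wood: 7
  laugh wood: 5
  wood laugh: 2
  true bag: 2
  bag laugh: 2
  build wood: 2
  … (14 more, each ≤ 2)

"wood wood", 7 times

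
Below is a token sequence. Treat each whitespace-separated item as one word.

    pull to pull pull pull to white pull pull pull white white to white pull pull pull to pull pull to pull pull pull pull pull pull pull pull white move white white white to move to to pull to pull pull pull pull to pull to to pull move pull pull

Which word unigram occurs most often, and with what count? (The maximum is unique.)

"pull", 29 times

Unigram frequencies (highest first):
  pull: 29
  to: 12
  white: 8
  move: 3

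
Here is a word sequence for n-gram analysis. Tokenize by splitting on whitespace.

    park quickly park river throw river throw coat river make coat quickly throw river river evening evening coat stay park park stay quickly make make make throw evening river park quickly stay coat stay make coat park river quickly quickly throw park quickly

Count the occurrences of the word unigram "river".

Scanning the 43 tokens for "river":
  position 4: river
  position 6: river
  position 9: river
  position 14: river
  position 15: river
  position 29: river
  position 38: river

7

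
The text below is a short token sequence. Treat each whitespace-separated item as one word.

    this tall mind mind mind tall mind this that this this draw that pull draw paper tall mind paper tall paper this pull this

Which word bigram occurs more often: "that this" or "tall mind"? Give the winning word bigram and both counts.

"that this": 1 occurrence
"tall mind": 3 occurrences

"tall mind" (3 vs 1)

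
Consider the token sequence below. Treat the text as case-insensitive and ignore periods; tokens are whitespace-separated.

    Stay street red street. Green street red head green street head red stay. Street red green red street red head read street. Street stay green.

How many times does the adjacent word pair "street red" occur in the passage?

Scanning the 24 overlapping bigram windows for "street red":
  position 2–3: street red
  position 6–7: street red
  position 14–15: street red
  position 18–19: street red

4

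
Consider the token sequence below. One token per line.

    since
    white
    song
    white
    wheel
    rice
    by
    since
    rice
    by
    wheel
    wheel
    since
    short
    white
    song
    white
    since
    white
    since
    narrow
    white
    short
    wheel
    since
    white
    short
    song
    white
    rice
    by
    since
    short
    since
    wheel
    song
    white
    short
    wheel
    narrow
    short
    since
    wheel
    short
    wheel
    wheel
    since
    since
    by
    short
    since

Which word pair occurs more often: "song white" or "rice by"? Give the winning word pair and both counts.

"song white" (4 vs 3)

"song white": 4 occurrences
"rice by": 3 occurrences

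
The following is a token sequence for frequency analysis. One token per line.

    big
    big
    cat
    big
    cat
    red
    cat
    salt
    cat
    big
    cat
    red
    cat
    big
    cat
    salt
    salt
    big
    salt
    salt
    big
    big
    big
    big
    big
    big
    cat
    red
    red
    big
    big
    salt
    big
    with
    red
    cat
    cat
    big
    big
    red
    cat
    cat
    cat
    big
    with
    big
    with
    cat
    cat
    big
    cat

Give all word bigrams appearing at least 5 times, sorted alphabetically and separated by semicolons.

big big; big cat; cat big

Bigram counts meeting the condition (at least 5 times):
  big big: 8
  big cat: 6
  cat big: 6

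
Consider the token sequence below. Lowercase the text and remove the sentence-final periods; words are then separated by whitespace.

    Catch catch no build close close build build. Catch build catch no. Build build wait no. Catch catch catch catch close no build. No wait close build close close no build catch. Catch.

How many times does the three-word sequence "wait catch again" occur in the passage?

0

Scanning the 31 overlapping trigram windows for "wait catch again":
  (none found)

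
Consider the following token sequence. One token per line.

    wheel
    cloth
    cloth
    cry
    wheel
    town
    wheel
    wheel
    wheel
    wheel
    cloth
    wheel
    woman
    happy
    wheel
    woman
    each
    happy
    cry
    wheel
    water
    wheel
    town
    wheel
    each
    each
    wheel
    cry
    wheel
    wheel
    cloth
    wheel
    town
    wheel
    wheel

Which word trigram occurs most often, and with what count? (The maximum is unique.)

"wheel town wheel", 3 times

Trigram frequencies (highest first):
  wheel town wheel: 3
  town wheel wheel: 2
  wheel wheel wheel: 2
  wheel wheel cloth: 2
  wheel cloth wheel: 2
  wheel cloth cloth: 1
  … (21 more, each ≤ 1)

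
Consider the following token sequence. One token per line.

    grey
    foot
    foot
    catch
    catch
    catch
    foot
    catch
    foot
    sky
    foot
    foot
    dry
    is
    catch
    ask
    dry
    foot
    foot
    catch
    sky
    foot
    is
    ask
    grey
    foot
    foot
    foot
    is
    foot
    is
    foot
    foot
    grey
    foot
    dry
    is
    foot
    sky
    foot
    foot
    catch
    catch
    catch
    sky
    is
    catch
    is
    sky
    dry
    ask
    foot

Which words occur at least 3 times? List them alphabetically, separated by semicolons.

ask; catch; dry; foot; grey; is; sky

Unigram counts meeting the condition (at least 3 times):
  ask: 3
  catch: 10
  dry: 4
  foot: 20
  grey: 3
  is: 7
  sky: 5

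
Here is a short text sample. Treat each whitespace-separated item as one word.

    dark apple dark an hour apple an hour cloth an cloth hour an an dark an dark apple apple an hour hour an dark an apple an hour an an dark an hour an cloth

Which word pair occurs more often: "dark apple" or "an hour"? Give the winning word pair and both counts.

"an hour" (5 vs 2)

"dark apple": 2 occurrences
"an hour": 5 occurrences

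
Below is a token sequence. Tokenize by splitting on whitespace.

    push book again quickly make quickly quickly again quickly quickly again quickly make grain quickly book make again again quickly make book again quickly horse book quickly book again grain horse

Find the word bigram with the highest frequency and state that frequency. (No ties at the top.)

Bigram frequencies (highest first):
  again quickly: 5
  book again: 3
  quickly make: 3
  quickly quickly: 2
  quickly again: 2
  quickly book: 2
  … (13 more, each ≤ 1)

"again quickly", 5 times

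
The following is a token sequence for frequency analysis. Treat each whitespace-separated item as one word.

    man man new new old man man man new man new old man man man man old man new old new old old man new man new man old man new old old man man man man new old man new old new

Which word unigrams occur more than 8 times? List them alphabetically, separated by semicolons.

man; new; old

Unigram counts meeting the condition (more than 8 times):
  man: 20
  new: 12
  old: 11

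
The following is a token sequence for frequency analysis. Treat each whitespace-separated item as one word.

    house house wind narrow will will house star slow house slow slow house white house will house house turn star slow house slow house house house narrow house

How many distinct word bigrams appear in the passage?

18

28 tokens → 27 bigram windows in total.
Repeated bigrams (each contributes count−1 duplicates):
  house house: 4
  slow house: 4
  house slow: 2
  star slow: 2
  will house: 2
9 duplicate windows → 27 − 9 = 18 distinct.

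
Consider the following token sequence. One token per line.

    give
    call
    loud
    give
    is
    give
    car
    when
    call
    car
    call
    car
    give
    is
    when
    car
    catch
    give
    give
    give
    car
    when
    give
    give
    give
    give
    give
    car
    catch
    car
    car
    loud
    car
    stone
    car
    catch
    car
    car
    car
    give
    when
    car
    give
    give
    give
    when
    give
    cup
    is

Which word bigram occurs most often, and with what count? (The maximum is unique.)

"give give", 8 times

Bigram frequencies (highest first):
  give give: 8
  give car: 3
  car give: 3
  car catch: 3
  car car: 3
  give is: 2
  … (20 more, each ≤ 2)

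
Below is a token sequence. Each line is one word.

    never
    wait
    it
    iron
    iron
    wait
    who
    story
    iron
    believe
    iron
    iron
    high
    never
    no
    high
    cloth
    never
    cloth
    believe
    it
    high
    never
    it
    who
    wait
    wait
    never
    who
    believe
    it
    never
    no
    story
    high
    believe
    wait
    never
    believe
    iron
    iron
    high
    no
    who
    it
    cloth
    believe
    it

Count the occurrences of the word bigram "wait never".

2

Scanning the 47 overlapping bigram windows for "wait never":
  position 27–28: wait never
  position 37–38: wait never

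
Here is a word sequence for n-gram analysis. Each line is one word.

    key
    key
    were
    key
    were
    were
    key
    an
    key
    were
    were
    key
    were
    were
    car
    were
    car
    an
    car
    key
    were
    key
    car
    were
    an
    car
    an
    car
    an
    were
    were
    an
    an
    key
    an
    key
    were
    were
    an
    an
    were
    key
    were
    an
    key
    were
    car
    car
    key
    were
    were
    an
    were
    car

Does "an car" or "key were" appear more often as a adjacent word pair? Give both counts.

"an car": 3 occurrences
"key were": 9 occurrences

"key were" (9 vs 3)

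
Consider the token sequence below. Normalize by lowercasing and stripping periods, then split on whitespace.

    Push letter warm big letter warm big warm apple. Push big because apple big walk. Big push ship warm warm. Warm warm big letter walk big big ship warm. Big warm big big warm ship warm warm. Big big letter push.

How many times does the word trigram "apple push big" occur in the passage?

1

Scanning the 39 overlapping trigram windows for "apple push big":
  position 9–11: apple push big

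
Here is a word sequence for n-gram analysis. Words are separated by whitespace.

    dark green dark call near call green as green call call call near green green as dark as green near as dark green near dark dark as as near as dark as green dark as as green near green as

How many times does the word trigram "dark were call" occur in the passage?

0

Scanning the 38 overlapping trigram windows for "dark were call":
  (none found)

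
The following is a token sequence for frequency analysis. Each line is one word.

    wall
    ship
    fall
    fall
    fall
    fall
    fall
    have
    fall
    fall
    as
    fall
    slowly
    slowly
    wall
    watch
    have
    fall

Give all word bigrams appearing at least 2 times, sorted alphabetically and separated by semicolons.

fall fall; have fall

Bigram counts meeting the condition (at least 2 times):
  fall fall: 5
  have fall: 2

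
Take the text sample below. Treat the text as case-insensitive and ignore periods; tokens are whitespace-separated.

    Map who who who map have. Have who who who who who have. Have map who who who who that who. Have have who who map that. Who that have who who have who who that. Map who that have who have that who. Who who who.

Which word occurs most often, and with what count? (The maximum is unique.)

Unigram frequencies (highest first):
  who: 26
  have: 10
  that: 6
  map: 5

"who", 26 times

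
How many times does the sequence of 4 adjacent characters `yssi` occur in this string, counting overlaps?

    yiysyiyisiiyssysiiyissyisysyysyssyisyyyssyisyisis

Sliding a length-4 window over the 49 characters (46 positions):
  (no match at any position)

0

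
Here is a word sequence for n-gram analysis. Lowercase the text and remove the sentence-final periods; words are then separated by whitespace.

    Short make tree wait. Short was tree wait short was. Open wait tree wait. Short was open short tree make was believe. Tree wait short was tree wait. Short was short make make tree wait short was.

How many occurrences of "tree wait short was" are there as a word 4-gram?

6

Scanning the 34 overlapping 4-gram windows for "tree wait short was":
  position 3–6: tree wait short was
  position 7–10: tree wait short was
  position 13–16: tree wait short was
  position 23–26: tree wait short was
  position 27–30: tree wait short was
  position 34–37: tree wait short was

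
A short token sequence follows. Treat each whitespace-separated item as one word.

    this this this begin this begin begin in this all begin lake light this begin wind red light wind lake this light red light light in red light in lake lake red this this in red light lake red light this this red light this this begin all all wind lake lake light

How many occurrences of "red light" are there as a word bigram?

Scanning the 52 overlapping bigram windows for "red light":
  position 17–18: red light
  position 23–24: red light
  position 27–28: red light
  position 36–37: red light
  position 39–40: red light
  position 43–44: red light

6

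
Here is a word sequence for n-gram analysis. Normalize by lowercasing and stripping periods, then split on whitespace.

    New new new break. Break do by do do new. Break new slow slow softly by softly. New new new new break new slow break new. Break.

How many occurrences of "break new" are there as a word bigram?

3

Scanning the 26 overlapping bigram windows for "break new":
  position 11–12: break new
  position 22–23: break new
  position 25–26: break new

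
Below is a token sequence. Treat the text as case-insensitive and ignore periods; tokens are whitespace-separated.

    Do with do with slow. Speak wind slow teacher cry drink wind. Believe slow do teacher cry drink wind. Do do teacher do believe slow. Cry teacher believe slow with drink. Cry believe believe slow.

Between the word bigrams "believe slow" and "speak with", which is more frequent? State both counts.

"believe slow": 4 occurrences
"speak with": 0 occurrences

"believe slow" (4 vs 0)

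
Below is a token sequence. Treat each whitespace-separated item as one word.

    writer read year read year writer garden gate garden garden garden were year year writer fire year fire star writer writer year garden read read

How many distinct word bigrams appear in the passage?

21

25 tokens → 24 bigram windows in total.
Repeated bigrams (each contributes count−1 duplicates):
  garden garden: 2
  read year: 2
  year writer: 2
3 duplicate windows → 24 − 3 = 21 distinct.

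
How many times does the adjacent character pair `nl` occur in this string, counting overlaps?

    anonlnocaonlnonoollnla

Sliding a length-2 window over the 22 characters (21 positions):
  position 4–5: nl
  position 11–12: nl
  position 20–21: nl

3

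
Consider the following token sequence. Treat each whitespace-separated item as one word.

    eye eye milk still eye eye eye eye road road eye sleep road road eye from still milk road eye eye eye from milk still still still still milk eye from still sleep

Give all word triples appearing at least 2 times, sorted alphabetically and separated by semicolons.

eye eye eye; eye from still; road road eye; still still still

Trigram counts meeting the condition (at least 2 times):
  eye eye eye: 3
  eye from still: 2
  road road eye: 2
  still still still: 2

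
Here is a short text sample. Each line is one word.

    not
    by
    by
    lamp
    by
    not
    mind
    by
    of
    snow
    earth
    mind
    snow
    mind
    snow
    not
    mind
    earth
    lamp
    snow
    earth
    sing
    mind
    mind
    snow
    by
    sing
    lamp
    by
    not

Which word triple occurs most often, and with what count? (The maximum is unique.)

"lamp by not", 2 times

Trigram frequencies (highest first):
  lamp by not: 2
  not by by: 1
  by by lamp: 1
  by lamp by: 1
  by not mind: 1
  not mind by: 1
  … (21 more, each ≤ 1)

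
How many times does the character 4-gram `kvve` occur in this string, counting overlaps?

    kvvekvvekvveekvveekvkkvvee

5

Sliding a length-4 window over the 26 characters (23 positions):
  position 1–4: kvve
  position 5–8: kvve
  position 9–12: kvve
  position 14–17: kvve
  position 22–25: kvve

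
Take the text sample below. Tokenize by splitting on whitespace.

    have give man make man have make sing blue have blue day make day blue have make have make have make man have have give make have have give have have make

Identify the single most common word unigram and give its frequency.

"have", 12 times

Unigram frequencies (highest first):
  have: 12
  make: 8
  give: 3
  man: 3
  blue: 3
  day: 2
  … (1 more, each ≤ 1)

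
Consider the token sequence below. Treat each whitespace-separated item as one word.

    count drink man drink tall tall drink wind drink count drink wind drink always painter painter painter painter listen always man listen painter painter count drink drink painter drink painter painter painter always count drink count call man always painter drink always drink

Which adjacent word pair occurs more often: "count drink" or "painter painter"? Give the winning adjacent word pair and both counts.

"count drink": 4 occurrences
"painter painter": 6 occurrences

"painter painter" (6 vs 4)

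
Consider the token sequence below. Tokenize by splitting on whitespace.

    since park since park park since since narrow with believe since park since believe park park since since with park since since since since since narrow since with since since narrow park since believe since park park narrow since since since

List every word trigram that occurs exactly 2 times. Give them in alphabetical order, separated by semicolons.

believe since park; park park since; park since believe; since park park; since park since

Trigram counts meeting the condition (exactly 2 times):
  believe since park: 2
  park park since: 2
  park since believe: 2
  since park park: 2
  since park since: 2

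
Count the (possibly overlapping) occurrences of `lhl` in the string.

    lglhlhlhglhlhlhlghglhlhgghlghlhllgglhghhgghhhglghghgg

Sliding a length-3 window over the 53 characters (51 positions):
  position 3–5: lhl
  position 5–7: lhl
  position 10–12: lhl
  position 12–14: lhl
  position 14–16: lhl
  position 20–22: lhl
  position 30–32: lhl

7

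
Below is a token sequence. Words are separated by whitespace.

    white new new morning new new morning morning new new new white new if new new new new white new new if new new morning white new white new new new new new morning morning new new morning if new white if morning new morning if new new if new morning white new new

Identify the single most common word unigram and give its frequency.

Unigram frequencies (highest first):
  new: 31
  morning: 10
  white: 7
  if: 6

"new", 31 times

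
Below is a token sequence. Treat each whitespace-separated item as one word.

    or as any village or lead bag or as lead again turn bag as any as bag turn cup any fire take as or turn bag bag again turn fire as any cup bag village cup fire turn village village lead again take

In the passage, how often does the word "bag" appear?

Scanning the 43 tokens for "bag":
  position 7: bag
  position 13: bag
  position 17: bag
  position 26: bag
  position 27: bag
  position 34: bag

6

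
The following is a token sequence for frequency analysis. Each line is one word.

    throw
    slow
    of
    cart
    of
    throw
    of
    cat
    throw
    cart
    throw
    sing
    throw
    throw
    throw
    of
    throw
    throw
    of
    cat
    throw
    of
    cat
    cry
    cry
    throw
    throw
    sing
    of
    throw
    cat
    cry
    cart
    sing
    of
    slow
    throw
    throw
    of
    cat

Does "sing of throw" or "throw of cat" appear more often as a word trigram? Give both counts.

"sing of throw": 1 occurrence
"throw of cat": 4 occurrences

"throw of cat" (4 vs 1)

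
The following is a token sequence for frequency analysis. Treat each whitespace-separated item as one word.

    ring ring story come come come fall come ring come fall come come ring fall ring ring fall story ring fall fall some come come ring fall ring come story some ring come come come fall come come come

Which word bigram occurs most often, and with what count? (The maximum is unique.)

"come come", 8 times

Bigram frequencies (highest first):
  come come: 8
  ring fall: 4
  come fall: 3
  fall come: 3
  come ring: 3
  ring come: 3
  … (12 more, each ≤ 2)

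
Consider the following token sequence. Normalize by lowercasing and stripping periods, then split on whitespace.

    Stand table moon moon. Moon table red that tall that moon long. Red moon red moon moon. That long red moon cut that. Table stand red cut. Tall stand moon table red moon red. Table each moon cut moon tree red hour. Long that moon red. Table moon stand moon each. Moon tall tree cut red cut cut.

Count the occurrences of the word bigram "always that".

0

Scanning the 57 overlapping bigram windows for "always that":
  (none found)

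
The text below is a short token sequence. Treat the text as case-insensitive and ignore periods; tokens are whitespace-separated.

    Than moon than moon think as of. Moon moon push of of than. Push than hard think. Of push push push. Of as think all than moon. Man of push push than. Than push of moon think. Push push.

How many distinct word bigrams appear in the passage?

26

39 tokens → 38 bigram windows in total.
Repeated bigrams (each contributes count−1 duplicates):
  push push: 4
  push of: 3
  than moon: 3
  moon think: 2
  of moon: 2
  of push: 2
  push than: 2
  than push: 2
12 duplicate windows → 38 − 12 = 26 distinct.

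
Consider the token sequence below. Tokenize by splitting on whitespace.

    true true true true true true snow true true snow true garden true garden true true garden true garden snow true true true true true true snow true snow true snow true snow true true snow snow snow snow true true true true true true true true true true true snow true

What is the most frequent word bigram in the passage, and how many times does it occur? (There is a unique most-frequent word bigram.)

"true true", 23 times

Bigram frequencies (highest first):
  true true: 23
  snow true: 9
  true snow: 8
  true garden: 4
  garden true: 3
  snow snow: 3
  … (1 more, each ≤ 1)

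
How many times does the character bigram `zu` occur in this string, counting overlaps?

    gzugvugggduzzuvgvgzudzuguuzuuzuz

6

Sliding a length-2 window over the 32 characters (31 positions):
  position 2–3: zu
  position 13–14: zu
  position 19–20: zu
  position 22–23: zu
  position 27–28: zu
  position 30–31: zu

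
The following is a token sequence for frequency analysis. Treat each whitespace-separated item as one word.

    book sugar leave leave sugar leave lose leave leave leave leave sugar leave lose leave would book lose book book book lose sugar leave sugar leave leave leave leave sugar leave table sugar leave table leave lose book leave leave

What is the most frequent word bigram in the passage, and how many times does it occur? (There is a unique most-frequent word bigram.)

"leave leave", 8 times

Bigram frequencies (highest first):
  leave leave: 8
  sugar leave: 7
  leave sugar: 4
  leave lose: 3
  lose leave: 2
  book lose: 2
  … (10 more, each ≤ 2)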